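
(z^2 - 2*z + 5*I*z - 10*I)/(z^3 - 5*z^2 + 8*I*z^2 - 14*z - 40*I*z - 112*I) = (z^2 + z*(-2 + 5*I) - 10*I)/(z^3 + z^2*(-5 + 8*I) + z*(-14 - 40*I) - 112*I)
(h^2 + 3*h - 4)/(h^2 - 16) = (h - 1)/(h - 4)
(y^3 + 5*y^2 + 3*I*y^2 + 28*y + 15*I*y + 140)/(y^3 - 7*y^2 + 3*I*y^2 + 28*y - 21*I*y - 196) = (y + 5)/(y - 7)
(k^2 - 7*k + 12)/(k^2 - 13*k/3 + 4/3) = 3*(k - 3)/(3*k - 1)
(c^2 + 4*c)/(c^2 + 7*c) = (c + 4)/(c + 7)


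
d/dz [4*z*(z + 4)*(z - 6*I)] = 12*z^2 + z*(32 - 48*I) - 96*I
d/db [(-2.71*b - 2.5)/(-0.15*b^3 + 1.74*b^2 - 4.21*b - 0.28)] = (-0.813*b^3 + 3.5904*b^2 + 8.7*b - 9.7662)/(0.0225*b^6 - 0.522*b^5 + 4.2906*b^4 - 14.5668*b^3 + 16.7497*b^2 + 2.3576*b + 0.0784)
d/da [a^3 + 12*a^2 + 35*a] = 3*a^2 + 24*a + 35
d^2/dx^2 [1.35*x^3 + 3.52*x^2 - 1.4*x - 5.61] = 8.1*x + 7.04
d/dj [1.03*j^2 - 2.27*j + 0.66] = 2.06*j - 2.27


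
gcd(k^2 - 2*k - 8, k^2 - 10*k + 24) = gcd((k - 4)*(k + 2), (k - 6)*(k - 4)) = k - 4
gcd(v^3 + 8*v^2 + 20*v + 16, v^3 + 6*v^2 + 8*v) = v^2 + 6*v + 8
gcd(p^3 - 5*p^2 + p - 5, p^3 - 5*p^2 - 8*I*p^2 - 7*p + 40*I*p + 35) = p^2 + p*(-5 - I) + 5*I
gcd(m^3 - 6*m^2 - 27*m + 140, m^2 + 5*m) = m + 5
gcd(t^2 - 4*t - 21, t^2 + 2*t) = 1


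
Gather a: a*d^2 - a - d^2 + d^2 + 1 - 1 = a*(d^2 - 1)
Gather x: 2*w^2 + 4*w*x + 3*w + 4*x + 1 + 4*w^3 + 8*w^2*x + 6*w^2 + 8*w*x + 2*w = 4*w^3 + 8*w^2 + 5*w + x*(8*w^2 + 12*w + 4) + 1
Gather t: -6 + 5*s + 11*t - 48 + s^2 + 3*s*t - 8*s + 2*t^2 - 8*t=s^2 - 3*s + 2*t^2 + t*(3*s + 3) - 54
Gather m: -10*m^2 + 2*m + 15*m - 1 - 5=-10*m^2 + 17*m - 6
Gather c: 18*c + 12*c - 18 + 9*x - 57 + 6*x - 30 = 30*c + 15*x - 105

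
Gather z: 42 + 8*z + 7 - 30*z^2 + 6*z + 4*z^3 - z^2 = 4*z^3 - 31*z^2 + 14*z + 49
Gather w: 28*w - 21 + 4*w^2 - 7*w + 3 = 4*w^2 + 21*w - 18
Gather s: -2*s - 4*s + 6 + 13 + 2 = 21 - 6*s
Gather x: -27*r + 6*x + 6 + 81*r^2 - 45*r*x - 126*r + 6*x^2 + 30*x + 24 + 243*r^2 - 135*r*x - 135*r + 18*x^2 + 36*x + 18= 324*r^2 - 288*r + 24*x^2 + x*(72 - 180*r) + 48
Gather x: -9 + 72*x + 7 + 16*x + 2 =88*x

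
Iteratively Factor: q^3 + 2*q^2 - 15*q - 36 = (q + 3)*(q^2 - q - 12) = (q - 4)*(q + 3)*(q + 3)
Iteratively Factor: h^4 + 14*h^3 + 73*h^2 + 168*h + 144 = (h + 4)*(h^3 + 10*h^2 + 33*h + 36) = (h + 3)*(h + 4)*(h^2 + 7*h + 12) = (h + 3)*(h + 4)^2*(h + 3)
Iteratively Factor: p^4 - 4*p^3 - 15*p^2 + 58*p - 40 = (p + 4)*(p^3 - 8*p^2 + 17*p - 10) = (p - 1)*(p + 4)*(p^2 - 7*p + 10) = (p - 5)*(p - 1)*(p + 4)*(p - 2)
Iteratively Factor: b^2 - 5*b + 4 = (b - 1)*(b - 4)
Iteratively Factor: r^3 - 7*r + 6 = (r - 2)*(r^2 + 2*r - 3) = (r - 2)*(r + 3)*(r - 1)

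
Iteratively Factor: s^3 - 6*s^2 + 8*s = (s - 4)*(s^2 - 2*s) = (s - 4)*(s - 2)*(s)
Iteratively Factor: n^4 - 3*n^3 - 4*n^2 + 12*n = (n + 2)*(n^3 - 5*n^2 + 6*n) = (n - 2)*(n + 2)*(n^2 - 3*n) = (n - 3)*(n - 2)*(n + 2)*(n)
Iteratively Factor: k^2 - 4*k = (k)*(k - 4)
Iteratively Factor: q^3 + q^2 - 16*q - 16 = (q - 4)*(q^2 + 5*q + 4) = (q - 4)*(q + 1)*(q + 4)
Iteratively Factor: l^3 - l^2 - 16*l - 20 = (l + 2)*(l^2 - 3*l - 10) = (l + 2)^2*(l - 5)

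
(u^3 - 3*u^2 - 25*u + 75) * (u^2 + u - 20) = u^5 - 2*u^4 - 48*u^3 + 110*u^2 + 575*u - 1500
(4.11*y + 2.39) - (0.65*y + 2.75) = 3.46*y - 0.36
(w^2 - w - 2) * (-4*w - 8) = -4*w^3 - 4*w^2 + 16*w + 16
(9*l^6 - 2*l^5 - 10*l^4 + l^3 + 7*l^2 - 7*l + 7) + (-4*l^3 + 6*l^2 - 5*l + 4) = 9*l^6 - 2*l^5 - 10*l^4 - 3*l^3 + 13*l^2 - 12*l + 11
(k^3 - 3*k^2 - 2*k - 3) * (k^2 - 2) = k^5 - 3*k^4 - 4*k^3 + 3*k^2 + 4*k + 6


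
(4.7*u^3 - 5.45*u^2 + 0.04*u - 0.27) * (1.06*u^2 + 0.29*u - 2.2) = 4.982*u^5 - 4.414*u^4 - 11.8781*u^3 + 11.7154*u^2 - 0.1663*u + 0.594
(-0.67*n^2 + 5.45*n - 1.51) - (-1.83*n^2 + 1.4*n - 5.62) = 1.16*n^2 + 4.05*n + 4.11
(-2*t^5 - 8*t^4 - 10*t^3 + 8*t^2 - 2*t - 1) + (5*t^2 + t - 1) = -2*t^5 - 8*t^4 - 10*t^3 + 13*t^2 - t - 2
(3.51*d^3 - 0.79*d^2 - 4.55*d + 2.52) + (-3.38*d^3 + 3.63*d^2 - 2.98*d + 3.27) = 0.13*d^3 + 2.84*d^2 - 7.53*d + 5.79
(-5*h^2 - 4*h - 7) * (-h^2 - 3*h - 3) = 5*h^4 + 19*h^3 + 34*h^2 + 33*h + 21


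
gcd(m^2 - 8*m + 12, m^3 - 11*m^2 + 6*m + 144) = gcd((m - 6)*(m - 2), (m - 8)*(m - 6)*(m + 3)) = m - 6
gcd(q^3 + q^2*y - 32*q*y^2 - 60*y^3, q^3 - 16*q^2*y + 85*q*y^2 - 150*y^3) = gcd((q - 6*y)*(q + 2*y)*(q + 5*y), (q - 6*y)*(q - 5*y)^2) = -q + 6*y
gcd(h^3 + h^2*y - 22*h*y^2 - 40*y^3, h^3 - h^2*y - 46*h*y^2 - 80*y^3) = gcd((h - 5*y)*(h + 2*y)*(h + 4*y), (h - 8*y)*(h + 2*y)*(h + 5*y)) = h + 2*y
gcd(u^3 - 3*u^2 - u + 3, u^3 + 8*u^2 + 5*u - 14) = u - 1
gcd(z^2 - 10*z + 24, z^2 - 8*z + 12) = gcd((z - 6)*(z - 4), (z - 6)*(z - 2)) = z - 6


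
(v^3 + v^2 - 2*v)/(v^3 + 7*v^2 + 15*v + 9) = v*(v^2 + v - 2)/(v^3 + 7*v^2 + 15*v + 9)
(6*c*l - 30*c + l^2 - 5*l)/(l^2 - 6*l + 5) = (6*c + l)/(l - 1)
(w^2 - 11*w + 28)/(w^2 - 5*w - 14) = (w - 4)/(w + 2)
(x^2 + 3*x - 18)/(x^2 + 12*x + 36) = (x - 3)/(x + 6)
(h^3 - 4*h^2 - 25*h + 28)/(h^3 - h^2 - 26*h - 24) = (h^2 - 8*h + 7)/(h^2 - 5*h - 6)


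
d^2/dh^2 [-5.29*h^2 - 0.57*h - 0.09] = -10.5800000000000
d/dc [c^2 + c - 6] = 2*c + 1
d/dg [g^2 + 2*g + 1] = 2*g + 2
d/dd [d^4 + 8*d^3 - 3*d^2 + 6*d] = 4*d^3 + 24*d^2 - 6*d + 6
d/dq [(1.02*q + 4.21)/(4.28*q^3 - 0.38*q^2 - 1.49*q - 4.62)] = (-8.7312*q^3 - 53.6688*q^2 + 3.1996*q + 1.5605)/(18.3184*q^6 - 3.2528*q^5 - 12.61*q^4 - 38.4148*q^3 + 5.7313*q^2 + 13.7676*q + 21.3444)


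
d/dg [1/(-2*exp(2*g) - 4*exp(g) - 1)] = 4*(exp(g) + 1)*exp(g)/(2*exp(2*g) + 4*exp(g) + 1)^2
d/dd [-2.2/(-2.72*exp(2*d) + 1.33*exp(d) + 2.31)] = (2.926 - 11.968*exp(d))*exp(d)/(-2.72*exp(2*d) + 1.33*exp(d) + 2.31)^2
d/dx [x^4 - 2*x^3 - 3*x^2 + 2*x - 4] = 4*x^3 - 6*x^2 - 6*x + 2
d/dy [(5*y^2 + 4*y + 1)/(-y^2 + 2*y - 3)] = 14*(y^2 - 2*y - 1)/(y^4 - 4*y^3 + 10*y^2 - 12*y + 9)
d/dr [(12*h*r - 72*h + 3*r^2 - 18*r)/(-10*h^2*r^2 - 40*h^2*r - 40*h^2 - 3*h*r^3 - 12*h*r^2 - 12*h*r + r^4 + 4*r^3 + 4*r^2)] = 3*(2*(-2*h - r + 3)*(10*h^2*r^2 + 40*h^2*r + 40*h^2 + 3*h*r^3 + 12*h*r^2 + 12*h*r - r^4 - 4*r^3 - 4*r^2) + (4*h*r - 24*h + r^2 - 6*r)*(20*h^2*r + 40*h^2 + 9*h*r^2 + 24*h*r + 12*h - 4*r^3 - 12*r^2 - 8*r))/(10*h^2*r^2 + 40*h^2*r + 40*h^2 + 3*h*r^3 + 12*h*r^2 + 12*h*r - r^4 - 4*r^3 - 4*r^2)^2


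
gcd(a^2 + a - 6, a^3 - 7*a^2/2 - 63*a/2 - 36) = a + 3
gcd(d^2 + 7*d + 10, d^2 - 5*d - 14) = d + 2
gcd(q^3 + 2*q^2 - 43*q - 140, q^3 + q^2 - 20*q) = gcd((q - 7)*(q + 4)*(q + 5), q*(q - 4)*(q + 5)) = q + 5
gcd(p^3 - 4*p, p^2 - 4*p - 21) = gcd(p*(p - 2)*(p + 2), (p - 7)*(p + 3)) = 1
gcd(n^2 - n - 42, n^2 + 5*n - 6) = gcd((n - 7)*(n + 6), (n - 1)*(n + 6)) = n + 6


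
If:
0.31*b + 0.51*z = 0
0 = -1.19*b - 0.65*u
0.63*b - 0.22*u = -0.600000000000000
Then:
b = -0.58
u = 1.06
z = 0.35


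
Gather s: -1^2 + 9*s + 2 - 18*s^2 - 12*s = -18*s^2 - 3*s + 1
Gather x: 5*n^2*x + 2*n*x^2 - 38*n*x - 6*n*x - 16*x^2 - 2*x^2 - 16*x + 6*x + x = x^2*(2*n - 18) + x*(5*n^2 - 44*n - 9)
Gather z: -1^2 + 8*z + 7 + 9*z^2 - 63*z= 9*z^2 - 55*z + 6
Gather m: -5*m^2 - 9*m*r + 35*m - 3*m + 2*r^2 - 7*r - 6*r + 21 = -5*m^2 + m*(32 - 9*r) + 2*r^2 - 13*r + 21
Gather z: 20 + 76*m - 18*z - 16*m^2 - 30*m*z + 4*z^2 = -16*m^2 + 76*m + 4*z^2 + z*(-30*m - 18) + 20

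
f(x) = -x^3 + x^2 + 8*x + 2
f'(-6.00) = -112.00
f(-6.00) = 206.00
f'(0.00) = 8.00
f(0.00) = 2.00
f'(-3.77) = -42.18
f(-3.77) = 39.64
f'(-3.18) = -28.70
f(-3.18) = 18.83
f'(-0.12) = 7.72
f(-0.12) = 1.06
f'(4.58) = -45.77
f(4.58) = -36.46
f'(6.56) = -107.98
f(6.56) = -184.79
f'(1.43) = 4.73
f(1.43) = 12.56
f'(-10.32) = -332.15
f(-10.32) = 1125.05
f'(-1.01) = 2.92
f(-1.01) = -4.03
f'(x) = -3*x^2 + 2*x + 8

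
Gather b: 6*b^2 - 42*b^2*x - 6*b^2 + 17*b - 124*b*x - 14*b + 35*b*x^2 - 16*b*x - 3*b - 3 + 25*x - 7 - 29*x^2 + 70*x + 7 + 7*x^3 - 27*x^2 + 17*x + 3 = -42*b^2*x + b*(35*x^2 - 140*x) + 7*x^3 - 56*x^2 + 112*x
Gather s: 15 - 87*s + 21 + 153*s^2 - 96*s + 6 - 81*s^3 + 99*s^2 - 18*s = -81*s^3 + 252*s^2 - 201*s + 42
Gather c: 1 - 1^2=0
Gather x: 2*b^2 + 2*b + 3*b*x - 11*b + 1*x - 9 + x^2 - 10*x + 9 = 2*b^2 - 9*b + x^2 + x*(3*b - 9)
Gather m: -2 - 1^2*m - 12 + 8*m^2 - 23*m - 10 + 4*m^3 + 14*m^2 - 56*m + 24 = 4*m^3 + 22*m^2 - 80*m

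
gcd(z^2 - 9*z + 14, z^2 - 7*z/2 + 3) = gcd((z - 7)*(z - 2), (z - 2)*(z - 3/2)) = z - 2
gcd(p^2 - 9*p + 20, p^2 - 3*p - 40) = 1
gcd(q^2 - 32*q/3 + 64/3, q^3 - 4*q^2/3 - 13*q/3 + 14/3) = 1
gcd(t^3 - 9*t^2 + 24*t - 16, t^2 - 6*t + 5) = t - 1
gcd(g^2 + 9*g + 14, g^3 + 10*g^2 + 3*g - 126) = g + 7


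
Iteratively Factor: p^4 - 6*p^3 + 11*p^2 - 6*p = (p)*(p^3 - 6*p^2 + 11*p - 6) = p*(p - 1)*(p^2 - 5*p + 6) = p*(p - 2)*(p - 1)*(p - 3)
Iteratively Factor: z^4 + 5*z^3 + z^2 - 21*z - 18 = (z + 3)*(z^3 + 2*z^2 - 5*z - 6) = (z + 3)^2*(z^2 - z - 2) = (z - 2)*(z + 3)^2*(z + 1)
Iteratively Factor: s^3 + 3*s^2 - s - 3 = (s - 1)*(s^2 + 4*s + 3) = (s - 1)*(s + 1)*(s + 3)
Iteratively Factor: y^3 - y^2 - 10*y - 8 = (y + 1)*(y^2 - 2*y - 8) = (y - 4)*(y + 1)*(y + 2)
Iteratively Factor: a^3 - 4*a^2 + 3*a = (a - 3)*(a^2 - a) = a*(a - 3)*(a - 1)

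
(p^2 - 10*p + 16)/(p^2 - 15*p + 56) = (p - 2)/(p - 7)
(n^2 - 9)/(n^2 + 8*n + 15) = (n - 3)/(n + 5)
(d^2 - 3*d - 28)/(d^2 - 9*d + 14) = (d + 4)/(d - 2)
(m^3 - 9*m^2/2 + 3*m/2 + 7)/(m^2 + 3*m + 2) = (m^2 - 11*m/2 + 7)/(m + 2)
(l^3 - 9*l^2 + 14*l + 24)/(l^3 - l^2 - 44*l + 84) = (l^2 - 3*l - 4)/(l^2 + 5*l - 14)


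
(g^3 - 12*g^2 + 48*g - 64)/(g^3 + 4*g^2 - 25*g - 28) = (g^2 - 8*g + 16)/(g^2 + 8*g + 7)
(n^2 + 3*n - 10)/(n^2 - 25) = (n - 2)/(n - 5)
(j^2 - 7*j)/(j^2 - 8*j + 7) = j/(j - 1)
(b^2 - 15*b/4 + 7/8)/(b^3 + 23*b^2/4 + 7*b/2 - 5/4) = (b - 7/2)/(b^2 + 6*b + 5)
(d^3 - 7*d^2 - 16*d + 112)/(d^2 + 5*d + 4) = (d^2 - 11*d + 28)/(d + 1)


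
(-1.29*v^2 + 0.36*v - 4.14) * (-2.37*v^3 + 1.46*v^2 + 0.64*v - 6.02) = 3.0573*v^5 - 2.7366*v^4 + 9.5118*v^3 + 1.9518*v^2 - 4.8168*v + 24.9228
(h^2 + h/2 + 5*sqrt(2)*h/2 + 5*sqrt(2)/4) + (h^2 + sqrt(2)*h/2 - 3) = 2*h^2 + h/2 + 3*sqrt(2)*h - 3 + 5*sqrt(2)/4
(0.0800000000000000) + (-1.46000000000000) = -1.38000000000000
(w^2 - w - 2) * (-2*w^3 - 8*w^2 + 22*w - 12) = -2*w^5 - 6*w^4 + 34*w^3 - 18*w^2 - 32*w + 24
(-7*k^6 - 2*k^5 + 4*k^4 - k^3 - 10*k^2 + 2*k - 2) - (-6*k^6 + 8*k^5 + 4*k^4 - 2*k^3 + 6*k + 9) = -k^6 - 10*k^5 + k^3 - 10*k^2 - 4*k - 11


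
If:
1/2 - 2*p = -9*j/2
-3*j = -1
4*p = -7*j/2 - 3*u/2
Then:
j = 1/3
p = 1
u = -31/9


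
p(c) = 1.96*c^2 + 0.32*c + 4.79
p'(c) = 3.92*c + 0.32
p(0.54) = 5.53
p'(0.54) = 2.44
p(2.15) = 14.54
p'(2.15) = 8.75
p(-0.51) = 5.14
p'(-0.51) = -1.68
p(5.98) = 76.79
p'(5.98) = 23.76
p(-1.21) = 7.27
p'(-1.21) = -4.42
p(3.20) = 25.88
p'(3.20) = 12.86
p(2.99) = 23.27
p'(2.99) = 12.04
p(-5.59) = 64.25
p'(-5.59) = -21.59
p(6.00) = 77.27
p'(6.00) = 23.84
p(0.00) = 4.79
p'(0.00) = 0.32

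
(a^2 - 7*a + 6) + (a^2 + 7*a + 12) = 2*a^2 + 18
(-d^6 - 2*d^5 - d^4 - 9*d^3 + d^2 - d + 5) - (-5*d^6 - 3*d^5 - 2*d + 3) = 4*d^6 + d^5 - d^4 - 9*d^3 + d^2 + d + 2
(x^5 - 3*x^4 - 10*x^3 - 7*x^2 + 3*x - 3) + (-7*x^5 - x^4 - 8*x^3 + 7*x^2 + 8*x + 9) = -6*x^5 - 4*x^4 - 18*x^3 + 11*x + 6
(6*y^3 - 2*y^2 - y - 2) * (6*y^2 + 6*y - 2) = 36*y^5 + 24*y^4 - 30*y^3 - 14*y^2 - 10*y + 4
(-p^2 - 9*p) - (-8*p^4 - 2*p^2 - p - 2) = 8*p^4 + p^2 - 8*p + 2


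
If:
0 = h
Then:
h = 0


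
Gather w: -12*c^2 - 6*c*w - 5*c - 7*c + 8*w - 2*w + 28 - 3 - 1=-12*c^2 - 12*c + w*(6 - 6*c) + 24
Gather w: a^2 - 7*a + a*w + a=a^2 + a*w - 6*a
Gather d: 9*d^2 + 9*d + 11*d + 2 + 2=9*d^2 + 20*d + 4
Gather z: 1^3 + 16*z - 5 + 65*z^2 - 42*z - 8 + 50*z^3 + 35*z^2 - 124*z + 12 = 50*z^3 + 100*z^2 - 150*z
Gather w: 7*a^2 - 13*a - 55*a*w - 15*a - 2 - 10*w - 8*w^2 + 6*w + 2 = 7*a^2 - 28*a - 8*w^2 + w*(-55*a - 4)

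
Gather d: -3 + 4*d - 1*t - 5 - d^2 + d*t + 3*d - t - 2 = -d^2 + d*(t + 7) - 2*t - 10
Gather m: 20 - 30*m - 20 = -30*m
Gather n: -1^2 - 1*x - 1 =-x - 2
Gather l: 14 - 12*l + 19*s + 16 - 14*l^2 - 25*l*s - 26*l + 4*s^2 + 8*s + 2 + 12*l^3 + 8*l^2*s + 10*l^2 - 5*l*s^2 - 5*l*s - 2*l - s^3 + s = 12*l^3 + l^2*(8*s - 4) + l*(-5*s^2 - 30*s - 40) - s^3 + 4*s^2 + 28*s + 32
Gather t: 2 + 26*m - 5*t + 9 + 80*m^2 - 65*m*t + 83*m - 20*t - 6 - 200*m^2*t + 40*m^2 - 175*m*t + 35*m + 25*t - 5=120*m^2 + 144*m + t*(-200*m^2 - 240*m)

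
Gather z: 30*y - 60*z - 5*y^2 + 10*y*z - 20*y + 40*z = -5*y^2 + 10*y + z*(10*y - 20)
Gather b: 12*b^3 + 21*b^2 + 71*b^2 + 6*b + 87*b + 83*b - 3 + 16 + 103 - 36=12*b^3 + 92*b^2 + 176*b + 80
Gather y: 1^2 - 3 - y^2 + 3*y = -y^2 + 3*y - 2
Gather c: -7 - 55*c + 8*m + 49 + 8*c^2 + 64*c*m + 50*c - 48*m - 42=8*c^2 + c*(64*m - 5) - 40*m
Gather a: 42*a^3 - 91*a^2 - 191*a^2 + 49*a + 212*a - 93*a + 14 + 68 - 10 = 42*a^3 - 282*a^2 + 168*a + 72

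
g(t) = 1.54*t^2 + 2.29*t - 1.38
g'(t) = 3.08*t + 2.29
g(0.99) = 2.40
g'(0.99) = 5.34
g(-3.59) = 10.25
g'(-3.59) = -8.77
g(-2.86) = 4.67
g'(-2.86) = -6.52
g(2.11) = 10.31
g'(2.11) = 8.79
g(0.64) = 0.72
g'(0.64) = 4.26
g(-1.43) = -1.51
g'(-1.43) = -2.11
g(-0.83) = -2.22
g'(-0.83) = -0.27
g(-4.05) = 14.61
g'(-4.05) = -10.18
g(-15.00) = 310.77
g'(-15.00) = -43.91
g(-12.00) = 192.90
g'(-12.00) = -34.67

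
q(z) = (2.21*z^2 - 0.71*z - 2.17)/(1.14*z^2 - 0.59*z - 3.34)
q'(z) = (0.59 - 2.28*z)*(2.21*z^2 - 0.71*z - 2.17)/(1.14*z^2 - 0.59*z - 3.34)^2 + (4.42*z - 0.71)/(1.14*z^2 - 0.59*z - 3.34)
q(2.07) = 18.02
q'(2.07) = -203.98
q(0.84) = 0.40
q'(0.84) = -0.82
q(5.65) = 2.17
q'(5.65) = -0.08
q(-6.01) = 1.98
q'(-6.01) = 0.02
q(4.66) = 2.28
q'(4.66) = -0.16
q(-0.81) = 0.07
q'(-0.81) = 1.95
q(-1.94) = 3.59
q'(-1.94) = 4.16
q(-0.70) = 0.25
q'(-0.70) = 1.38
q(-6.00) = 1.98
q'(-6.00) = 0.02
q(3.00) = 3.03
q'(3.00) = -1.24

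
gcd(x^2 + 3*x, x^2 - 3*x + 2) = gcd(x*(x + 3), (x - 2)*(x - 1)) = 1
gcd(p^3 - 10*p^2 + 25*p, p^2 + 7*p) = p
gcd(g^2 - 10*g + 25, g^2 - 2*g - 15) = g - 5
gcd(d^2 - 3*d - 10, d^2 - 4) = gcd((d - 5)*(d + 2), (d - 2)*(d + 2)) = d + 2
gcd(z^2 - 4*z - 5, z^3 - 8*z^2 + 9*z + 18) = z + 1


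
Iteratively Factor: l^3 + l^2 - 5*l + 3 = (l - 1)*(l^2 + 2*l - 3) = (l - 1)^2*(l + 3)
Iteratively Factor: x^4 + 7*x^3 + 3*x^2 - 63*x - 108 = (x + 4)*(x^3 + 3*x^2 - 9*x - 27) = (x + 3)*(x + 4)*(x^2 - 9) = (x - 3)*(x + 3)*(x + 4)*(x + 3)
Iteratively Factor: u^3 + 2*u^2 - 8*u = (u + 4)*(u^2 - 2*u) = (u - 2)*(u + 4)*(u)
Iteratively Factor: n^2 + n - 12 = (n + 4)*(n - 3)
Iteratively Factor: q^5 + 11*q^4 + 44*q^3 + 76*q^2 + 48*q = (q + 2)*(q^4 + 9*q^3 + 26*q^2 + 24*q) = (q + 2)^2*(q^3 + 7*q^2 + 12*q) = (q + 2)^2*(q + 3)*(q^2 + 4*q) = (q + 2)^2*(q + 3)*(q + 4)*(q)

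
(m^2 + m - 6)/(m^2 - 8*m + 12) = (m + 3)/(m - 6)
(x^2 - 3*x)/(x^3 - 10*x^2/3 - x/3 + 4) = 3*x/(3*x^2 - x - 4)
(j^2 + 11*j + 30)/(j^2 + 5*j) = (j + 6)/j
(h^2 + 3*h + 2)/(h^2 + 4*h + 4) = (h + 1)/(h + 2)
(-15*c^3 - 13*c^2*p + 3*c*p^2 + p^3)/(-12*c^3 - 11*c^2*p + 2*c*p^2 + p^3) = (5*c + p)/(4*c + p)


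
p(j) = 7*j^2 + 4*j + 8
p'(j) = 14*j + 4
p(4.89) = 194.94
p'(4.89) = 72.46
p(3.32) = 98.44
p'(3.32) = 50.48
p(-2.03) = 28.73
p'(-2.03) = -24.42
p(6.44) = 324.08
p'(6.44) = 94.16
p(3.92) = 131.24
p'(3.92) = 58.88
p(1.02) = 19.36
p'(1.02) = 18.28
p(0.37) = 10.44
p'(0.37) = 9.18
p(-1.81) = 23.69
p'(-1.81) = -21.34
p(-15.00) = 1523.00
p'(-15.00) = -206.00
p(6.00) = 284.00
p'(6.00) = 88.00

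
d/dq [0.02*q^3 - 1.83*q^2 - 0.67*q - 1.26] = 0.06*q^2 - 3.66*q - 0.67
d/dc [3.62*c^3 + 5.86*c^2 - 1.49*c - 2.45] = 10.86*c^2 + 11.72*c - 1.49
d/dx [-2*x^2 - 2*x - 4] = -4*x - 2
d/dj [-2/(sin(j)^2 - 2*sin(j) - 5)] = 4*(sin(j) - 1)*cos(j)/(2*sin(j) + cos(j)^2 + 4)^2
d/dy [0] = 0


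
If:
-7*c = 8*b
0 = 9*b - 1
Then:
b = 1/9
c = -8/63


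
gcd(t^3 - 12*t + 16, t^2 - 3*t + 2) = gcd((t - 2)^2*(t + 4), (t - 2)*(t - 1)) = t - 2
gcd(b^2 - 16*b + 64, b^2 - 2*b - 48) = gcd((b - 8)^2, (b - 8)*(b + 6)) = b - 8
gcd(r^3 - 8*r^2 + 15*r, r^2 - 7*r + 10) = r - 5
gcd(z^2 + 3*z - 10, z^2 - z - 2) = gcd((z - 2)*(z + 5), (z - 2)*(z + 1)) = z - 2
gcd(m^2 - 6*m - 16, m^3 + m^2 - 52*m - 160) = m - 8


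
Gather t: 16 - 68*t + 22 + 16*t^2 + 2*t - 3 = 16*t^2 - 66*t + 35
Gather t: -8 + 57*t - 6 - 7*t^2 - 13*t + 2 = -7*t^2 + 44*t - 12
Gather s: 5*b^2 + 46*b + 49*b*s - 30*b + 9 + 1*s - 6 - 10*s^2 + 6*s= 5*b^2 + 16*b - 10*s^2 + s*(49*b + 7) + 3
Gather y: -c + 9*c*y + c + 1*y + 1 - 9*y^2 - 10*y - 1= -9*y^2 + y*(9*c - 9)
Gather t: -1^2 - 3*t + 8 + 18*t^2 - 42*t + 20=18*t^2 - 45*t + 27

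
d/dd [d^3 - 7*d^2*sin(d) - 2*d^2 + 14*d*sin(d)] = -7*d^2*cos(d) + 3*d^2 + 14*sqrt(2)*d*cos(d + pi/4) - 4*d + 14*sin(d)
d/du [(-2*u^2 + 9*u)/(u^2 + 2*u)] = -13/(u^2 + 4*u + 4)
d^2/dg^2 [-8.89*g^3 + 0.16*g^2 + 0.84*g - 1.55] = 0.32 - 53.34*g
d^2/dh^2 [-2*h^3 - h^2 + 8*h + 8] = -12*h - 2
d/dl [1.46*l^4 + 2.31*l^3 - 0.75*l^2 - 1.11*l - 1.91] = 5.84*l^3 + 6.93*l^2 - 1.5*l - 1.11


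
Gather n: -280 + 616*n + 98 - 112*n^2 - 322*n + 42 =-112*n^2 + 294*n - 140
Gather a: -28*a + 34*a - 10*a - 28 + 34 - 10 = -4*a - 4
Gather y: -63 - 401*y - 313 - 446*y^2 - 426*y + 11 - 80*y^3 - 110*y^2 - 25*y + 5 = -80*y^3 - 556*y^2 - 852*y - 360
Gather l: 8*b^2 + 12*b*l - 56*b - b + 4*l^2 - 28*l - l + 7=8*b^2 - 57*b + 4*l^2 + l*(12*b - 29) + 7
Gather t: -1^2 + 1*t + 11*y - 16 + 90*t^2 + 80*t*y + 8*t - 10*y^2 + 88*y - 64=90*t^2 + t*(80*y + 9) - 10*y^2 + 99*y - 81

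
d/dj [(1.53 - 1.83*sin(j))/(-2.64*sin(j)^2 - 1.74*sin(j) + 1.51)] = (-4.8312*sin(j)^2 + 8.0784*sin(j) - 0.1011)*cos(j)/(6.9696*sin(j)^4 + 9.1872*sin(j)^3 - 4.9452*sin(j)^2 - 5.2548*sin(j) + 2.2801)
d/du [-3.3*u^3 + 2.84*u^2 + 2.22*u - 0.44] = -9.9*u^2 + 5.68*u + 2.22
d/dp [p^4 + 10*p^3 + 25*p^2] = 2*p*(2*p^2 + 15*p + 25)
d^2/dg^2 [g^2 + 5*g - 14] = 2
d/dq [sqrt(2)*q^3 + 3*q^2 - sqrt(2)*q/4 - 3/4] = 3*sqrt(2)*q^2 + 6*q - sqrt(2)/4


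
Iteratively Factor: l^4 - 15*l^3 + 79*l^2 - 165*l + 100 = (l - 5)*(l^3 - 10*l^2 + 29*l - 20) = (l - 5)*(l - 1)*(l^2 - 9*l + 20) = (l - 5)*(l - 4)*(l - 1)*(l - 5)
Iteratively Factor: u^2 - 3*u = (u - 3)*(u)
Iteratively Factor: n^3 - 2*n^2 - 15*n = (n - 5)*(n^2 + 3*n) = (n - 5)*(n + 3)*(n)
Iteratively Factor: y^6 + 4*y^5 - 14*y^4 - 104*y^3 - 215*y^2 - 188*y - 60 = (y + 1)*(y^5 + 3*y^4 - 17*y^3 - 87*y^2 - 128*y - 60) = (y - 5)*(y + 1)*(y^4 + 8*y^3 + 23*y^2 + 28*y + 12) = (y - 5)*(y + 1)*(y + 3)*(y^3 + 5*y^2 + 8*y + 4) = (y - 5)*(y + 1)^2*(y + 3)*(y^2 + 4*y + 4) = (y - 5)*(y + 1)^2*(y + 2)*(y + 3)*(y + 2)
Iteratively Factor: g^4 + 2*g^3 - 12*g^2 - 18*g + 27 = (g + 3)*(g^3 - g^2 - 9*g + 9) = (g - 3)*(g + 3)*(g^2 + 2*g - 3) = (g - 3)*(g - 1)*(g + 3)*(g + 3)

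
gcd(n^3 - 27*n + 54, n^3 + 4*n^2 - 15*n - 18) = n^2 + 3*n - 18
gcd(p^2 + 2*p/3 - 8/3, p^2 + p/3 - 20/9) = p - 4/3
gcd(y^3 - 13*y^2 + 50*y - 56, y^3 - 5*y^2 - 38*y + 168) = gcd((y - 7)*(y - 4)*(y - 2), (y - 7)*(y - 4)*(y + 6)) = y^2 - 11*y + 28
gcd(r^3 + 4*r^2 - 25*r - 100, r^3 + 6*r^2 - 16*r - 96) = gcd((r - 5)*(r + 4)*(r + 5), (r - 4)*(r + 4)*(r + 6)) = r + 4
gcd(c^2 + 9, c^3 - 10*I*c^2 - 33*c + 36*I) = c - 3*I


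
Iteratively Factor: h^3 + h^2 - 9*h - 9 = (h - 3)*(h^2 + 4*h + 3) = (h - 3)*(h + 3)*(h + 1)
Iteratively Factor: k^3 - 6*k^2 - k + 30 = (k + 2)*(k^2 - 8*k + 15) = (k - 5)*(k + 2)*(k - 3)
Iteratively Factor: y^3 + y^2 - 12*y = (y)*(y^2 + y - 12) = y*(y - 3)*(y + 4)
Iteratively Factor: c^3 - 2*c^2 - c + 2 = (c - 1)*(c^2 - c - 2) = (c - 1)*(c + 1)*(c - 2)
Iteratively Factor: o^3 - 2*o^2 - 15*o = (o)*(o^2 - 2*o - 15) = o*(o - 5)*(o + 3)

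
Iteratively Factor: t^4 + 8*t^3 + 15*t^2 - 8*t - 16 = (t - 1)*(t^3 + 9*t^2 + 24*t + 16) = (t - 1)*(t + 4)*(t^2 + 5*t + 4) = (t - 1)*(t + 4)^2*(t + 1)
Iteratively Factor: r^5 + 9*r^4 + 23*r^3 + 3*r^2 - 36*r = (r + 3)*(r^4 + 6*r^3 + 5*r^2 - 12*r) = (r - 1)*(r + 3)*(r^3 + 7*r^2 + 12*r) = (r - 1)*(r + 3)^2*(r^2 + 4*r) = (r - 1)*(r + 3)^2*(r + 4)*(r)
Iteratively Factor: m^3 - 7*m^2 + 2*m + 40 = (m - 5)*(m^2 - 2*m - 8) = (m - 5)*(m - 4)*(m + 2)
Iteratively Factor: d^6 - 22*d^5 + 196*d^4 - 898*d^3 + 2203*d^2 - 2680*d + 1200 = (d - 5)*(d^5 - 17*d^4 + 111*d^3 - 343*d^2 + 488*d - 240) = (d - 5)*(d - 3)*(d^4 - 14*d^3 + 69*d^2 - 136*d + 80) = (d - 5)*(d - 4)*(d - 3)*(d^3 - 10*d^2 + 29*d - 20) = (d - 5)*(d - 4)*(d - 3)*(d - 1)*(d^2 - 9*d + 20) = (d - 5)^2*(d - 4)*(d - 3)*(d - 1)*(d - 4)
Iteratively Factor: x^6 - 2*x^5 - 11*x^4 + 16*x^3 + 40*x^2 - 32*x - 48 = (x - 2)*(x^5 - 11*x^3 - 6*x^2 + 28*x + 24) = (x - 2)^2*(x^4 + 2*x^3 - 7*x^2 - 20*x - 12) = (x - 2)^2*(x + 1)*(x^3 + x^2 - 8*x - 12) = (x - 2)^2*(x + 1)*(x + 2)*(x^2 - x - 6) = (x - 2)^2*(x + 1)*(x + 2)^2*(x - 3)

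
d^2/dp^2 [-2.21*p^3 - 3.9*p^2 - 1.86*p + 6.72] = -13.26*p - 7.8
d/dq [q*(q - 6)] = 2*q - 6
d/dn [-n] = -1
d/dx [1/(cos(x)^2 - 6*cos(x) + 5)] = 2*(cos(x) - 3)*sin(x)/(cos(x)^2 - 6*cos(x) + 5)^2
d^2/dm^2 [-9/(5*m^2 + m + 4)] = 18*(25*m^2 + 5*m - (10*m + 1)^2 + 20)/(5*m^2 + m + 4)^3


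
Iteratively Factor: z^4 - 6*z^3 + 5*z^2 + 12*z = (z + 1)*(z^3 - 7*z^2 + 12*z) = (z - 3)*(z + 1)*(z^2 - 4*z) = (z - 4)*(z - 3)*(z + 1)*(z)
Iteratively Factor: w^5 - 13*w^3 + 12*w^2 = (w + 4)*(w^4 - 4*w^3 + 3*w^2) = (w - 3)*(w + 4)*(w^3 - w^2) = w*(w - 3)*(w + 4)*(w^2 - w) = w^2*(w - 3)*(w + 4)*(w - 1)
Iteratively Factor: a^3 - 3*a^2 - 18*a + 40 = (a - 5)*(a^2 + 2*a - 8) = (a - 5)*(a - 2)*(a + 4)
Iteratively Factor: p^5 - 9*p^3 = (p - 3)*(p^4 + 3*p^3) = p*(p - 3)*(p^3 + 3*p^2) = p^2*(p - 3)*(p^2 + 3*p) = p^2*(p - 3)*(p + 3)*(p)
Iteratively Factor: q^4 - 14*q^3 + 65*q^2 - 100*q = (q - 5)*(q^3 - 9*q^2 + 20*q) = q*(q - 5)*(q^2 - 9*q + 20) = q*(q - 5)^2*(q - 4)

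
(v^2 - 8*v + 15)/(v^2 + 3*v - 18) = (v - 5)/(v + 6)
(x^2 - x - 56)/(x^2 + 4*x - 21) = (x - 8)/(x - 3)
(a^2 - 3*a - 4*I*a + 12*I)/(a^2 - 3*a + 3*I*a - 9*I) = (a - 4*I)/(a + 3*I)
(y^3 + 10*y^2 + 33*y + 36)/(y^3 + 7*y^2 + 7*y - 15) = (y^2 + 7*y + 12)/(y^2 + 4*y - 5)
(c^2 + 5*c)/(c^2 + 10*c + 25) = c/(c + 5)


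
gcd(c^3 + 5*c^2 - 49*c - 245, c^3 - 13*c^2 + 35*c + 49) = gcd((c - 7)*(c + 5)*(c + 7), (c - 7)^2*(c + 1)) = c - 7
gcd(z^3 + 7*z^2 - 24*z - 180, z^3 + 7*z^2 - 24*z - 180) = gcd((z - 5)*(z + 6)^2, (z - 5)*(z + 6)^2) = z^3 + 7*z^2 - 24*z - 180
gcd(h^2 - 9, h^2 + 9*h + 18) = h + 3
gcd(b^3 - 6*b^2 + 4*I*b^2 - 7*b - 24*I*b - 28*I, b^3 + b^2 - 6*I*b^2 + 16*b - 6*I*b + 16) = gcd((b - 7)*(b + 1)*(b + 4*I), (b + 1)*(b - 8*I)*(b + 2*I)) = b + 1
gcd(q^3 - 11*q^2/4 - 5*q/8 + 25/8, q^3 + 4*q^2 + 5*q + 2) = q + 1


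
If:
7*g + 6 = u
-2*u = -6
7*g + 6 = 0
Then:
No Solution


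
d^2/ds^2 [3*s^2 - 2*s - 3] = 6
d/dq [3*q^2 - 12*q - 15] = 6*q - 12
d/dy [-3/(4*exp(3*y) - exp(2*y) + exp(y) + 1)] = (36*exp(2*y) - 6*exp(y) + 3)*exp(y)/(4*exp(3*y) - exp(2*y) + exp(y) + 1)^2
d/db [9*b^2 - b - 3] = 18*b - 1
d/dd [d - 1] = 1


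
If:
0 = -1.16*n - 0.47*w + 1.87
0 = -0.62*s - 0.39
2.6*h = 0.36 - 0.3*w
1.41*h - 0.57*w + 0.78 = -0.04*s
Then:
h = -0.01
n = 1.09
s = -0.63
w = 1.30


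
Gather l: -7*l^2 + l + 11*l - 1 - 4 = -7*l^2 + 12*l - 5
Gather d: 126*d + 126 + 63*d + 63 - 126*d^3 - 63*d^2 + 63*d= -126*d^3 - 63*d^2 + 252*d + 189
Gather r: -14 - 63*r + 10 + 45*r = -18*r - 4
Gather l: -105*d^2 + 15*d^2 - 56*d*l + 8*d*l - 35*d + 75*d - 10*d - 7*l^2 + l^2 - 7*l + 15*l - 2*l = -90*d^2 + 30*d - 6*l^2 + l*(6 - 48*d)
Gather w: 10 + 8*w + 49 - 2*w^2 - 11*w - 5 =-2*w^2 - 3*w + 54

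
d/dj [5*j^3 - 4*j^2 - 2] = j*(15*j - 8)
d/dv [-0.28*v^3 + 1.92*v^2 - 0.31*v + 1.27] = -0.84*v^2 + 3.84*v - 0.31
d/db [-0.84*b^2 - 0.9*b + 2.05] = -1.68*b - 0.9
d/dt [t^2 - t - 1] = 2*t - 1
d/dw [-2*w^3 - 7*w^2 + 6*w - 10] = -6*w^2 - 14*w + 6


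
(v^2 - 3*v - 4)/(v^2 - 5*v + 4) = (v + 1)/(v - 1)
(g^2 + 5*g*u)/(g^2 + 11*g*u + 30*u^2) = g/(g + 6*u)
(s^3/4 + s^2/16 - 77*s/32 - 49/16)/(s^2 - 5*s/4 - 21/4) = (2*s^2 - 3*s - 14)/(8*(s - 3))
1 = 1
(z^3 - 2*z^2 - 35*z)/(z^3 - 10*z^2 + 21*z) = (z + 5)/(z - 3)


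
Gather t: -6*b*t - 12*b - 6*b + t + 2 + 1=-18*b + t*(1 - 6*b) + 3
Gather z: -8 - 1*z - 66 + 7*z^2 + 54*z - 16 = 7*z^2 + 53*z - 90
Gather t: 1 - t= 1 - t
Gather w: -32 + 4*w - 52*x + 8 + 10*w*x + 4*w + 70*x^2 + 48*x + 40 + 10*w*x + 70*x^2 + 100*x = w*(20*x + 8) + 140*x^2 + 96*x + 16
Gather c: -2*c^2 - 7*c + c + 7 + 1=-2*c^2 - 6*c + 8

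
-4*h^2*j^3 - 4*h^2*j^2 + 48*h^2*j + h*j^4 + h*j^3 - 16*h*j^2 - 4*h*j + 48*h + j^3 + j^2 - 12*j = (-4*h + j)*(j - 3)*(j + 4)*(h*j + 1)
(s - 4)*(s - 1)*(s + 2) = s^3 - 3*s^2 - 6*s + 8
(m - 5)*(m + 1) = m^2 - 4*m - 5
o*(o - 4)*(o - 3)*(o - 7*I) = o^4 - 7*o^3 - 7*I*o^3 + 12*o^2 + 49*I*o^2 - 84*I*o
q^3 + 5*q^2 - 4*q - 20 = (q - 2)*(q + 2)*(q + 5)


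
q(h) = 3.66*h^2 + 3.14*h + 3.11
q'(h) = 7.32*h + 3.14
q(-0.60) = 2.54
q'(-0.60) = -1.25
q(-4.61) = 66.42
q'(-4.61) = -30.61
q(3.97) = 73.26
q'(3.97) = 32.20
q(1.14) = 11.45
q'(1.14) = 11.48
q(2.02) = 24.39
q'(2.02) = 17.93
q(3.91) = 71.34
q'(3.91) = 31.76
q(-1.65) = 7.89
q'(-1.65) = -8.94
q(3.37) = 55.26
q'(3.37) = 27.81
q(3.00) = 45.47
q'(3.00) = 25.10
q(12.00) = 567.83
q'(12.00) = 90.98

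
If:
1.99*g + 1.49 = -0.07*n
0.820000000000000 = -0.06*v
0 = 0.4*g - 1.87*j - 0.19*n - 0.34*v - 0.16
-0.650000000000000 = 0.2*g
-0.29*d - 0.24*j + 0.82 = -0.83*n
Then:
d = 210.91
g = -3.25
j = -5.52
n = 71.11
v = -13.67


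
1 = 1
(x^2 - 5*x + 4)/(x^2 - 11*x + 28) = (x - 1)/(x - 7)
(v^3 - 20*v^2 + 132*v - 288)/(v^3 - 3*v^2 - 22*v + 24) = (v^2 - 14*v + 48)/(v^2 + 3*v - 4)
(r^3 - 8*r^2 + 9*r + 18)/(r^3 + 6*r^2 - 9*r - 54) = (r^2 - 5*r - 6)/(r^2 + 9*r + 18)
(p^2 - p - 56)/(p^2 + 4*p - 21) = (p - 8)/(p - 3)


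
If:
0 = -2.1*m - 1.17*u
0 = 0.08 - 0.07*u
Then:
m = -0.64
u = 1.14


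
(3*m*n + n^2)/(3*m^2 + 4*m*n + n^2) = n/(m + n)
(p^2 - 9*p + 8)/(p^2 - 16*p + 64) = (p - 1)/(p - 8)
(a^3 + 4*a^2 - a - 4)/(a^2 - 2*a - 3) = (a^2 + 3*a - 4)/(a - 3)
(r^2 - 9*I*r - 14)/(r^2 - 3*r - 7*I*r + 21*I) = (r - 2*I)/(r - 3)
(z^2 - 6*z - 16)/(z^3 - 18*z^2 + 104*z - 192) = (z + 2)/(z^2 - 10*z + 24)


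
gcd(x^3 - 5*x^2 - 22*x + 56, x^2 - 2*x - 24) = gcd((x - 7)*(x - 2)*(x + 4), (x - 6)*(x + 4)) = x + 4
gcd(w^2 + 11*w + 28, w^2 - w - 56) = w + 7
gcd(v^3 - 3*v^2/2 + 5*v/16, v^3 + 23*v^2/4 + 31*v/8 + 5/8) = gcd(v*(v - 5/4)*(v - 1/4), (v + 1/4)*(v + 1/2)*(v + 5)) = 1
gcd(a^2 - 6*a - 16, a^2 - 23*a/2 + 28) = a - 8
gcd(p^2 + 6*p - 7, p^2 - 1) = p - 1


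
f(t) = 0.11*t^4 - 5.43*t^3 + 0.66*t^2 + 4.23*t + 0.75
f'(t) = 0.44*t^3 - 16.29*t^2 + 1.32*t + 4.23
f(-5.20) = 840.53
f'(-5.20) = -504.98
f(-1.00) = 2.72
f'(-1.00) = -13.82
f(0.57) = 2.38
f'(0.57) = -0.23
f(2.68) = -82.02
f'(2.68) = -100.76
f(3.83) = -254.77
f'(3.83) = -204.95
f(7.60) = -1945.64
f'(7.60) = -733.50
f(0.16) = 1.42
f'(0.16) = 4.03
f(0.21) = 1.62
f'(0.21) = 3.79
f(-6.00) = 1314.57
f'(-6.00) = -685.17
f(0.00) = 0.75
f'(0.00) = 4.23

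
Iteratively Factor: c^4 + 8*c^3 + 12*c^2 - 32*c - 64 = (c + 4)*(c^3 + 4*c^2 - 4*c - 16) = (c + 4)^2*(c^2 - 4) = (c + 2)*(c + 4)^2*(c - 2)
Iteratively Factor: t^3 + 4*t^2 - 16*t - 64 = (t + 4)*(t^2 - 16) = (t - 4)*(t + 4)*(t + 4)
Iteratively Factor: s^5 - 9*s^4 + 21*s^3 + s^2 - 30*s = (s - 2)*(s^4 - 7*s^3 + 7*s^2 + 15*s) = s*(s - 2)*(s^3 - 7*s^2 + 7*s + 15) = s*(s - 5)*(s - 2)*(s^2 - 2*s - 3) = s*(s - 5)*(s - 3)*(s - 2)*(s + 1)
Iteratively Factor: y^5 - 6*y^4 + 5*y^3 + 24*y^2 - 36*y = (y - 3)*(y^4 - 3*y^3 - 4*y^2 + 12*y) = (y - 3)*(y + 2)*(y^3 - 5*y^2 + 6*y) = y*(y - 3)*(y + 2)*(y^2 - 5*y + 6) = y*(y - 3)*(y - 2)*(y + 2)*(y - 3)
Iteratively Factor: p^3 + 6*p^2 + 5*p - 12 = (p - 1)*(p^2 + 7*p + 12) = (p - 1)*(p + 3)*(p + 4)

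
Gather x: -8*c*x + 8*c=-8*c*x + 8*c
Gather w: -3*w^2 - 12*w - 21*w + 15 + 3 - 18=-3*w^2 - 33*w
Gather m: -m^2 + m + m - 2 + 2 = -m^2 + 2*m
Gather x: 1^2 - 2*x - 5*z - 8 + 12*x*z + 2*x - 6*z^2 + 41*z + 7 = 12*x*z - 6*z^2 + 36*z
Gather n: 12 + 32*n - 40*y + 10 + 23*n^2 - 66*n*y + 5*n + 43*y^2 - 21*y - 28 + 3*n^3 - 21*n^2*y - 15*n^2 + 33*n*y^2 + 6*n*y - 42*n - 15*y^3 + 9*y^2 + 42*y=3*n^3 + n^2*(8 - 21*y) + n*(33*y^2 - 60*y - 5) - 15*y^3 + 52*y^2 - 19*y - 6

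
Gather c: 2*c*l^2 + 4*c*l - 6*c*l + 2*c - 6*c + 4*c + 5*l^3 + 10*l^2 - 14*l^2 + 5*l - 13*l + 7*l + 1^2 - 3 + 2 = c*(2*l^2 - 2*l) + 5*l^3 - 4*l^2 - l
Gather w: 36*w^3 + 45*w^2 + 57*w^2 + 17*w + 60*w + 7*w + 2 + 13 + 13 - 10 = 36*w^3 + 102*w^2 + 84*w + 18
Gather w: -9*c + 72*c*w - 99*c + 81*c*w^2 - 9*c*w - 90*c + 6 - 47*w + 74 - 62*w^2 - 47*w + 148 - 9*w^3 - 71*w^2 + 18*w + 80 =-198*c - 9*w^3 + w^2*(81*c - 133) + w*(63*c - 76) + 308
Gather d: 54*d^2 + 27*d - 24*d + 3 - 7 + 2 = 54*d^2 + 3*d - 2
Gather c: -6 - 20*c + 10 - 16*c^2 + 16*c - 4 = -16*c^2 - 4*c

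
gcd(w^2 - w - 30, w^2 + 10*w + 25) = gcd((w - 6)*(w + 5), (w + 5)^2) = w + 5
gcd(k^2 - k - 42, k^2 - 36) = k + 6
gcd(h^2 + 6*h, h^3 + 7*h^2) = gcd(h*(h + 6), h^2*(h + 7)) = h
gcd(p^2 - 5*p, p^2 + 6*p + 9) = 1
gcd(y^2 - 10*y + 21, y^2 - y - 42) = y - 7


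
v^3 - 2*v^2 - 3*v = v*(v - 3)*(v + 1)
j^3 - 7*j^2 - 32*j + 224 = (j - 7)*(j - 4*sqrt(2))*(j + 4*sqrt(2))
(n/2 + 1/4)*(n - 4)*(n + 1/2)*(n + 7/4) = n^4/2 - 5*n^3/8 - 9*n^2/2 - 121*n/32 - 7/8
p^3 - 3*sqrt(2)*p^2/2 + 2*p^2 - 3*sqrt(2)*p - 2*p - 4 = (p + 2)*(p - 2*sqrt(2))*(p + sqrt(2)/2)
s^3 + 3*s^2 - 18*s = s*(s - 3)*(s + 6)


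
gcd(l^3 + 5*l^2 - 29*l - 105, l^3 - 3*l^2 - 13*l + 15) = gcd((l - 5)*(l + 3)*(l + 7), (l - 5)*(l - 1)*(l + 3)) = l^2 - 2*l - 15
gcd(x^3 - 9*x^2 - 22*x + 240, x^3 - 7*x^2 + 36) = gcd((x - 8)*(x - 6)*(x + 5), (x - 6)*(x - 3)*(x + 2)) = x - 6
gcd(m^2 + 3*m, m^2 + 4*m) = m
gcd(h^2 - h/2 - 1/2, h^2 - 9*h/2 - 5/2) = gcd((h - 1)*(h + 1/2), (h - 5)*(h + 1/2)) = h + 1/2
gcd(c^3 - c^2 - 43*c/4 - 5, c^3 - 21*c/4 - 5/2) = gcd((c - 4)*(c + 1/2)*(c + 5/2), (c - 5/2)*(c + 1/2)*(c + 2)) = c + 1/2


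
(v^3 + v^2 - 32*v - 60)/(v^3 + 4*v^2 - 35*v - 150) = (v + 2)/(v + 5)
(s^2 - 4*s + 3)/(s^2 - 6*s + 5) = (s - 3)/(s - 5)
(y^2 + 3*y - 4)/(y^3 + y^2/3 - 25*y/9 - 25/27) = 27*(y^2 + 3*y - 4)/(27*y^3 + 9*y^2 - 75*y - 25)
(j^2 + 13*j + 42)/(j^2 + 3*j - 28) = (j + 6)/(j - 4)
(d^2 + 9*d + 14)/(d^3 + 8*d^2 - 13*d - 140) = (d + 2)/(d^2 + d - 20)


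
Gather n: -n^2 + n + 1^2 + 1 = -n^2 + n + 2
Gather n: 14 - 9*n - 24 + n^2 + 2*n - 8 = n^2 - 7*n - 18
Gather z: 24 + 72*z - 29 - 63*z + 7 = 9*z + 2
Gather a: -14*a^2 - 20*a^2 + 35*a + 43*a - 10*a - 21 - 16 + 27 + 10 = -34*a^2 + 68*a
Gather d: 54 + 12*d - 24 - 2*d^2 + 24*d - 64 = -2*d^2 + 36*d - 34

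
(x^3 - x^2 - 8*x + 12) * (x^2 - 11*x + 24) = x^5 - 12*x^4 + 27*x^3 + 76*x^2 - 324*x + 288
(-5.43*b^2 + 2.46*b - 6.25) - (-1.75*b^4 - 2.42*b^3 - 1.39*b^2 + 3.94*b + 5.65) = 1.75*b^4 + 2.42*b^3 - 4.04*b^2 - 1.48*b - 11.9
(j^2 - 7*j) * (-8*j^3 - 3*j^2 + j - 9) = -8*j^5 + 53*j^4 + 22*j^3 - 16*j^2 + 63*j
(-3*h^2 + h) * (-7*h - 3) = 21*h^3 + 2*h^2 - 3*h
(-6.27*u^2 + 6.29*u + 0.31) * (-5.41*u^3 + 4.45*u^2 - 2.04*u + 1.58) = 33.9207*u^5 - 61.9304*u^4 + 39.1042*u^3 - 21.3587*u^2 + 9.3058*u + 0.4898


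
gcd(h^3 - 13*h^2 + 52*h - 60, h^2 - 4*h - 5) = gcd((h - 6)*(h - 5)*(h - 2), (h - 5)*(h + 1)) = h - 5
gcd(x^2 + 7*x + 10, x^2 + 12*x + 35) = x + 5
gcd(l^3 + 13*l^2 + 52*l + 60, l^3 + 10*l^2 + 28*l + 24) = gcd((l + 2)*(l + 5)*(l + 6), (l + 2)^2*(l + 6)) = l^2 + 8*l + 12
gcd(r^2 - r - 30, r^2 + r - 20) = r + 5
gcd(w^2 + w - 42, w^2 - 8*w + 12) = w - 6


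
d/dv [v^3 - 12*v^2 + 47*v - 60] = 3*v^2 - 24*v + 47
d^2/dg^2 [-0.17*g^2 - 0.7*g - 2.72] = -0.340000000000000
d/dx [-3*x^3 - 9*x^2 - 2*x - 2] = -9*x^2 - 18*x - 2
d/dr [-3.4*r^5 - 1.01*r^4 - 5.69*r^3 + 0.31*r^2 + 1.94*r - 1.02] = -17.0*r^4 - 4.04*r^3 - 17.07*r^2 + 0.62*r + 1.94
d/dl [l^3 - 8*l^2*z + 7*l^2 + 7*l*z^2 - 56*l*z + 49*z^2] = 3*l^2 - 16*l*z + 14*l + 7*z^2 - 56*z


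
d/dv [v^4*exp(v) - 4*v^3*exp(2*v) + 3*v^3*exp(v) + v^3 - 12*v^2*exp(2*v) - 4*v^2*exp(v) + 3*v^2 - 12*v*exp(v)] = v^4*exp(v) - 8*v^3*exp(2*v) + 7*v^3*exp(v) - 36*v^2*exp(2*v) + 5*v^2*exp(v) + 3*v^2 - 24*v*exp(2*v) - 20*v*exp(v) + 6*v - 12*exp(v)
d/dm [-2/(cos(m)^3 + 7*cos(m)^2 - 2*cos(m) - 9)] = 2*(-3*cos(m)^2 - 14*cos(m) + 2)*sin(m)/(cos(m)^3 + 7*cos(m)^2 - 2*cos(m) - 9)^2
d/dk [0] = 0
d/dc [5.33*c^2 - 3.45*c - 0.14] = 10.66*c - 3.45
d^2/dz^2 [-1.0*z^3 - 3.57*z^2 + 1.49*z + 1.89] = -6.0*z - 7.14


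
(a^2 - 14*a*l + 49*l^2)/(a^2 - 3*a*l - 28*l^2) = (a - 7*l)/(a + 4*l)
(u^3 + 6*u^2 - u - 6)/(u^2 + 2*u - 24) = (u^2 - 1)/(u - 4)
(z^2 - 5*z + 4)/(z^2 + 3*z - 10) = (z^2 - 5*z + 4)/(z^2 + 3*z - 10)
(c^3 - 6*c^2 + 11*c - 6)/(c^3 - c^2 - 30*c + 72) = (c^2 - 3*c + 2)/(c^2 + 2*c - 24)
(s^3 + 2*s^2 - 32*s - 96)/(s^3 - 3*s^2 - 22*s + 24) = (s + 4)/(s - 1)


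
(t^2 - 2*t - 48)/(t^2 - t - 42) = (t - 8)/(t - 7)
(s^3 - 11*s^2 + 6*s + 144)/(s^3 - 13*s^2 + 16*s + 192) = (s - 6)/(s - 8)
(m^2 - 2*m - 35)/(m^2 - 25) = (m - 7)/(m - 5)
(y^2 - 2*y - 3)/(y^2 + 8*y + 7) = (y - 3)/(y + 7)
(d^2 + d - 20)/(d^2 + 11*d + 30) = (d - 4)/(d + 6)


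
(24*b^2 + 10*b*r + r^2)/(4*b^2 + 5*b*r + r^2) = (6*b + r)/(b + r)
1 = 1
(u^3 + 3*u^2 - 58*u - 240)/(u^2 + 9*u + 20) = (u^2 - 2*u - 48)/(u + 4)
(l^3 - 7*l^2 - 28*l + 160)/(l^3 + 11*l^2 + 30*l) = (l^2 - 12*l + 32)/(l*(l + 6))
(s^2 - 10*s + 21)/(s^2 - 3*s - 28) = (s - 3)/(s + 4)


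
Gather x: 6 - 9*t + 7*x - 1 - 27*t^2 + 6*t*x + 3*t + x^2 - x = -27*t^2 - 6*t + x^2 + x*(6*t + 6) + 5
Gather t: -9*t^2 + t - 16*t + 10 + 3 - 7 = -9*t^2 - 15*t + 6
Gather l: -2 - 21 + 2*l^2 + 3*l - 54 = 2*l^2 + 3*l - 77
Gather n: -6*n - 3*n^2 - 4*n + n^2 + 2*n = -2*n^2 - 8*n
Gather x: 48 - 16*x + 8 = 56 - 16*x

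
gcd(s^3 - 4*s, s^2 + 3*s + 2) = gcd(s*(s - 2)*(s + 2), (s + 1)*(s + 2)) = s + 2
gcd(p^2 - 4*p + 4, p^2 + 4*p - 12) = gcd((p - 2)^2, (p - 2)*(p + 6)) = p - 2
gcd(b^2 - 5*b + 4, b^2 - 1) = b - 1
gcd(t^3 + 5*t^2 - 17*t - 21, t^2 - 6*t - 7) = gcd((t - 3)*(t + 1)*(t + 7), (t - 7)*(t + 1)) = t + 1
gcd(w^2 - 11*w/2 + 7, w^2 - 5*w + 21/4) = w - 7/2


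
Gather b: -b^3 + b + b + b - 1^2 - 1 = -b^3 + 3*b - 2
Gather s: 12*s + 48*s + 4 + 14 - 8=60*s + 10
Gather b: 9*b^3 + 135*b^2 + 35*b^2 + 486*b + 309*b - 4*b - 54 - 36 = 9*b^3 + 170*b^2 + 791*b - 90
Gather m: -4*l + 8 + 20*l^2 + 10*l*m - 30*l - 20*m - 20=20*l^2 - 34*l + m*(10*l - 20) - 12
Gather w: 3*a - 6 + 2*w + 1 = 3*a + 2*w - 5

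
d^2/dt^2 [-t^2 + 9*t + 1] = -2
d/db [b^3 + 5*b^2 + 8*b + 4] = 3*b^2 + 10*b + 8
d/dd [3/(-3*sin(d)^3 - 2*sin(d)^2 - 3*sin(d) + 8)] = 3*(9*sin(d)^2 + 4*sin(d) + 3)*cos(d)/(3*sin(d)^3 + 2*sin(d)^2 + 3*sin(d) - 8)^2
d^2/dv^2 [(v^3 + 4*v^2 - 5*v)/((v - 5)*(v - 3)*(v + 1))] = 2*(11*v^6 - 36*v^5 - 69*v^4 - 280*v^3 + 2025*v^2 - 900*v + 1425)/(v^9 - 21*v^8 + 168*v^7 - 592*v^6 + 546*v^5 + 1806*v^4 - 3392*v^3 - 2520*v^2 + 4725*v + 3375)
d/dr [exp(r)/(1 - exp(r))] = 1/(4*sinh(r/2)^2)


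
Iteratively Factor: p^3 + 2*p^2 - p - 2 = (p + 2)*(p^2 - 1) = (p - 1)*(p + 2)*(p + 1)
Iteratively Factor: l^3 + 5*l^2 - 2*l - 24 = (l + 3)*(l^2 + 2*l - 8) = (l - 2)*(l + 3)*(l + 4)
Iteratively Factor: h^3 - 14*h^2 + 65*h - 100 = (h - 4)*(h^2 - 10*h + 25) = (h - 5)*(h - 4)*(h - 5)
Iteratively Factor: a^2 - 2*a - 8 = (a - 4)*(a + 2)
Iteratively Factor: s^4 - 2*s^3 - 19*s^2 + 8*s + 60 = (s + 2)*(s^3 - 4*s^2 - 11*s + 30) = (s - 2)*(s + 2)*(s^2 - 2*s - 15) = (s - 5)*(s - 2)*(s + 2)*(s + 3)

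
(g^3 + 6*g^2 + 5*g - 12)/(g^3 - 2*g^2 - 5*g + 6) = (g^2 + 7*g + 12)/(g^2 - g - 6)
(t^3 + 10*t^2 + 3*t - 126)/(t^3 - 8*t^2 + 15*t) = (t^2 + 13*t + 42)/(t*(t - 5))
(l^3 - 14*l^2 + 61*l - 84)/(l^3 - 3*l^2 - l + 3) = (l^2 - 11*l + 28)/(l^2 - 1)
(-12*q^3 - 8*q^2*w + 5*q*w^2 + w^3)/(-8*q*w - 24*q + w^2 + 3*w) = (12*q^3 + 8*q^2*w - 5*q*w^2 - w^3)/(8*q*w + 24*q - w^2 - 3*w)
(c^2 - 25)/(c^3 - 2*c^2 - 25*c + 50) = 1/(c - 2)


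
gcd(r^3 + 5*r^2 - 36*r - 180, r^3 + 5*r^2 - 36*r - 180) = r^3 + 5*r^2 - 36*r - 180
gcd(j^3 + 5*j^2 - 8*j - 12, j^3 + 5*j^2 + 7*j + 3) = j + 1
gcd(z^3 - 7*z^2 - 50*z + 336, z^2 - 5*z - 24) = z - 8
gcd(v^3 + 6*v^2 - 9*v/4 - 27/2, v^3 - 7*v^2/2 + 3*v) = v - 3/2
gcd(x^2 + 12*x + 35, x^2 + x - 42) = x + 7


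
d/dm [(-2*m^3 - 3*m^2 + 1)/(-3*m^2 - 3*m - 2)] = 3*(2*m^4 + 4*m^3 + 7*m^2 + 6*m + 1)/(9*m^4 + 18*m^3 + 21*m^2 + 12*m + 4)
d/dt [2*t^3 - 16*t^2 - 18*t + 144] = 6*t^2 - 32*t - 18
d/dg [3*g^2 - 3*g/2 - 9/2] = 6*g - 3/2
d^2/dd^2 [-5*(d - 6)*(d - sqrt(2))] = -10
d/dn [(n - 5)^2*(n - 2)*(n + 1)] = 4*n^3 - 33*n^2 + 66*n - 5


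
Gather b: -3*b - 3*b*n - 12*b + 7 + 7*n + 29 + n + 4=b*(-3*n - 15) + 8*n + 40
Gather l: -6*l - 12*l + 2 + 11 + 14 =27 - 18*l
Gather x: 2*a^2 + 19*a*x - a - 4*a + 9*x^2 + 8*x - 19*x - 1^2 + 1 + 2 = 2*a^2 - 5*a + 9*x^2 + x*(19*a - 11) + 2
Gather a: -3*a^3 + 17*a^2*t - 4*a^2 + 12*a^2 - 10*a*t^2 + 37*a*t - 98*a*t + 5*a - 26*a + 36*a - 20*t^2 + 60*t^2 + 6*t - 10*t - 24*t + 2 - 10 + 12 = -3*a^3 + a^2*(17*t + 8) + a*(-10*t^2 - 61*t + 15) + 40*t^2 - 28*t + 4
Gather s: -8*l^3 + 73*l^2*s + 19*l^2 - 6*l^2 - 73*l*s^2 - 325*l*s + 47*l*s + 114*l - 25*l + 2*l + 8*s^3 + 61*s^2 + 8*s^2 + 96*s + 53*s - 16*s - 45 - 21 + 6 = -8*l^3 + 13*l^2 + 91*l + 8*s^3 + s^2*(69 - 73*l) + s*(73*l^2 - 278*l + 133) - 60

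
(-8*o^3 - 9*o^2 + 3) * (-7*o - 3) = 56*o^4 + 87*o^3 + 27*o^2 - 21*o - 9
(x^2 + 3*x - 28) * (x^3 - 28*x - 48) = x^5 + 3*x^4 - 56*x^3 - 132*x^2 + 640*x + 1344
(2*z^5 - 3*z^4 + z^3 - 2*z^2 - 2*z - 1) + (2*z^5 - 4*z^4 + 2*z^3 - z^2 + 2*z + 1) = 4*z^5 - 7*z^4 + 3*z^3 - 3*z^2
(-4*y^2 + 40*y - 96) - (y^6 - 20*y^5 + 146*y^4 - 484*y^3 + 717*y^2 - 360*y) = -y^6 + 20*y^5 - 146*y^4 + 484*y^3 - 721*y^2 + 400*y - 96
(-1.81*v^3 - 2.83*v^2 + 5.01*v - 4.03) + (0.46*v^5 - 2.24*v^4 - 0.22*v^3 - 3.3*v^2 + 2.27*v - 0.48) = 0.46*v^5 - 2.24*v^4 - 2.03*v^3 - 6.13*v^2 + 7.28*v - 4.51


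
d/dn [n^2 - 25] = 2*n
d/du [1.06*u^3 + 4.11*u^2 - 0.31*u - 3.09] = 3.18*u^2 + 8.22*u - 0.31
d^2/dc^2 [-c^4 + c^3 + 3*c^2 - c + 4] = -12*c^2 + 6*c + 6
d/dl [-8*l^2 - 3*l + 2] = -16*l - 3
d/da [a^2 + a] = 2*a + 1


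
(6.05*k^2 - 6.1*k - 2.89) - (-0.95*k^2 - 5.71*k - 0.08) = 7.0*k^2 - 0.39*k - 2.81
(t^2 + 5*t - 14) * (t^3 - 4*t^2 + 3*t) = t^5 + t^4 - 31*t^3 + 71*t^2 - 42*t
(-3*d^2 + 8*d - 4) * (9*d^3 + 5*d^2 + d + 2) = -27*d^5 + 57*d^4 + d^3 - 18*d^2 + 12*d - 8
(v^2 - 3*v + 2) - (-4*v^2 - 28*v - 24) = 5*v^2 + 25*v + 26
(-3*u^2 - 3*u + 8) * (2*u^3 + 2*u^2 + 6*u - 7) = -6*u^5 - 12*u^4 - 8*u^3 + 19*u^2 + 69*u - 56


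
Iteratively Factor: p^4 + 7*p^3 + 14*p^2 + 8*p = (p + 2)*(p^3 + 5*p^2 + 4*p) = (p + 2)*(p + 4)*(p^2 + p) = p*(p + 2)*(p + 4)*(p + 1)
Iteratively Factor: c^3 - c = (c - 1)*(c^2 + c) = (c - 1)*(c + 1)*(c)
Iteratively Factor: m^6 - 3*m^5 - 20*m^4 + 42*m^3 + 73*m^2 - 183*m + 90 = (m - 2)*(m^5 - m^4 - 22*m^3 - 2*m^2 + 69*m - 45) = (m - 5)*(m - 2)*(m^4 + 4*m^3 - 2*m^2 - 12*m + 9) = (m - 5)*(m - 2)*(m + 3)*(m^3 + m^2 - 5*m + 3) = (m - 5)*(m - 2)*(m - 1)*(m + 3)*(m^2 + 2*m - 3) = (m - 5)*(m - 2)*(m - 1)*(m + 3)^2*(m - 1)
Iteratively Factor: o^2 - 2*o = (o - 2)*(o)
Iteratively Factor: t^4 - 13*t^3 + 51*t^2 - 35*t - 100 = (t - 5)*(t^3 - 8*t^2 + 11*t + 20) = (t - 5)^2*(t^2 - 3*t - 4) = (t - 5)^2*(t + 1)*(t - 4)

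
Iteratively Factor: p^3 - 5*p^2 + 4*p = (p - 4)*(p^2 - p) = p*(p - 4)*(p - 1)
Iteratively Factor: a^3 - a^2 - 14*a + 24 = (a - 3)*(a^2 + 2*a - 8) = (a - 3)*(a - 2)*(a + 4)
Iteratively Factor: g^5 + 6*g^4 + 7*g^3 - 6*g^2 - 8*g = (g + 2)*(g^4 + 4*g^3 - g^2 - 4*g) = (g + 2)*(g + 4)*(g^3 - g) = (g - 1)*(g + 2)*(g + 4)*(g^2 + g) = g*(g - 1)*(g + 2)*(g + 4)*(g + 1)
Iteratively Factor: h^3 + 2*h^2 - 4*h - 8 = (h + 2)*(h^2 - 4) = (h - 2)*(h + 2)*(h + 2)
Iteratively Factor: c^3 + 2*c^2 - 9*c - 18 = (c + 2)*(c^2 - 9) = (c - 3)*(c + 2)*(c + 3)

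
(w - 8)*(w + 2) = w^2 - 6*w - 16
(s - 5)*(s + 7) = s^2 + 2*s - 35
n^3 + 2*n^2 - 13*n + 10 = (n - 2)*(n - 1)*(n + 5)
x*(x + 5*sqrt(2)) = x^2 + 5*sqrt(2)*x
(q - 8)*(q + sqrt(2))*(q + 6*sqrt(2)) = q^3 - 8*q^2 + 7*sqrt(2)*q^2 - 56*sqrt(2)*q + 12*q - 96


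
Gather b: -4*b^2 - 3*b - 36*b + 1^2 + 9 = -4*b^2 - 39*b + 10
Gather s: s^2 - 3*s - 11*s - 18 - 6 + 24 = s^2 - 14*s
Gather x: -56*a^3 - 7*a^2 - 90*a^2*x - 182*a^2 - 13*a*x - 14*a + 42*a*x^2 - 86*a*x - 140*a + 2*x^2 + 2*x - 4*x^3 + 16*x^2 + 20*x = -56*a^3 - 189*a^2 - 154*a - 4*x^3 + x^2*(42*a + 18) + x*(-90*a^2 - 99*a + 22)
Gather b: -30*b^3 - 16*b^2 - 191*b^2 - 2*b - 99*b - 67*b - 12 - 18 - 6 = -30*b^3 - 207*b^2 - 168*b - 36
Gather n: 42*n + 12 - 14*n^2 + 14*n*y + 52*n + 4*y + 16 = -14*n^2 + n*(14*y + 94) + 4*y + 28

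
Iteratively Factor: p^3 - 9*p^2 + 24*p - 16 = (p - 1)*(p^2 - 8*p + 16) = (p - 4)*(p - 1)*(p - 4)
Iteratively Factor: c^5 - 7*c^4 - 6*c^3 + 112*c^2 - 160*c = (c + 4)*(c^4 - 11*c^3 + 38*c^2 - 40*c) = (c - 5)*(c + 4)*(c^3 - 6*c^2 + 8*c) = (c - 5)*(c - 2)*(c + 4)*(c^2 - 4*c) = c*(c - 5)*(c - 2)*(c + 4)*(c - 4)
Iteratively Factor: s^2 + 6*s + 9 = (s + 3)*(s + 3)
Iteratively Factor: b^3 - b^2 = (b)*(b^2 - b) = b*(b - 1)*(b)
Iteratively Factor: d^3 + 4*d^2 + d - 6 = (d + 3)*(d^2 + d - 2) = (d + 2)*(d + 3)*(d - 1)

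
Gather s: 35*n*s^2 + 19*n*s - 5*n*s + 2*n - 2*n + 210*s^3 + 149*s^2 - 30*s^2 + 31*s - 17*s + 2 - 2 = 210*s^3 + s^2*(35*n + 119) + s*(14*n + 14)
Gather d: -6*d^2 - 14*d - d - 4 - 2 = -6*d^2 - 15*d - 6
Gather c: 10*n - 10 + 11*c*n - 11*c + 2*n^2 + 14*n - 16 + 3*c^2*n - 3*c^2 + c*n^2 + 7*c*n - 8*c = c^2*(3*n - 3) + c*(n^2 + 18*n - 19) + 2*n^2 + 24*n - 26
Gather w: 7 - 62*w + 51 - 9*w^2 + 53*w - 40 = -9*w^2 - 9*w + 18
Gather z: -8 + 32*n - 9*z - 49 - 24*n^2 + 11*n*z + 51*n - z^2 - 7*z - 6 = -24*n^2 + 83*n - z^2 + z*(11*n - 16) - 63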